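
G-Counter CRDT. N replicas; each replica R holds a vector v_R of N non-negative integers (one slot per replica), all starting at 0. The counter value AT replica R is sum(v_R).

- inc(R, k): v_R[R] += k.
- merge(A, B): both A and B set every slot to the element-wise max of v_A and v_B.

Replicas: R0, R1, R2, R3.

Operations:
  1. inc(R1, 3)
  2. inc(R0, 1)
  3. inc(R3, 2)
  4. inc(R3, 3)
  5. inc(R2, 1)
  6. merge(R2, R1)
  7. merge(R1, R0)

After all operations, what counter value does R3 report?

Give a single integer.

Answer: 5

Derivation:
Op 1: inc R1 by 3 -> R1=(0,3,0,0) value=3
Op 2: inc R0 by 1 -> R0=(1,0,0,0) value=1
Op 3: inc R3 by 2 -> R3=(0,0,0,2) value=2
Op 4: inc R3 by 3 -> R3=(0,0,0,5) value=5
Op 5: inc R2 by 1 -> R2=(0,0,1,0) value=1
Op 6: merge R2<->R1 -> R2=(0,3,1,0) R1=(0,3,1,0)
Op 7: merge R1<->R0 -> R1=(1,3,1,0) R0=(1,3,1,0)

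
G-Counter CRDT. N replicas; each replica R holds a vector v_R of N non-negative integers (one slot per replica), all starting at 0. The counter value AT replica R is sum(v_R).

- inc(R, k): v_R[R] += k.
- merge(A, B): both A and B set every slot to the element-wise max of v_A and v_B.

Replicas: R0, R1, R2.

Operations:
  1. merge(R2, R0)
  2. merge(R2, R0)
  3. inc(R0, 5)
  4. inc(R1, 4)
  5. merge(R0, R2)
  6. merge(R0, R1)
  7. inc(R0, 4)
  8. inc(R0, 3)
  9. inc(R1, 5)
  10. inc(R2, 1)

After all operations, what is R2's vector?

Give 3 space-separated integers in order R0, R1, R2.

Op 1: merge R2<->R0 -> R2=(0,0,0) R0=(0,0,0)
Op 2: merge R2<->R0 -> R2=(0,0,0) R0=(0,0,0)
Op 3: inc R0 by 5 -> R0=(5,0,0) value=5
Op 4: inc R1 by 4 -> R1=(0,4,0) value=4
Op 5: merge R0<->R2 -> R0=(5,0,0) R2=(5,0,0)
Op 6: merge R0<->R1 -> R0=(5,4,0) R1=(5,4,0)
Op 7: inc R0 by 4 -> R0=(9,4,0) value=13
Op 8: inc R0 by 3 -> R0=(12,4,0) value=16
Op 9: inc R1 by 5 -> R1=(5,9,0) value=14
Op 10: inc R2 by 1 -> R2=(5,0,1) value=6

Answer: 5 0 1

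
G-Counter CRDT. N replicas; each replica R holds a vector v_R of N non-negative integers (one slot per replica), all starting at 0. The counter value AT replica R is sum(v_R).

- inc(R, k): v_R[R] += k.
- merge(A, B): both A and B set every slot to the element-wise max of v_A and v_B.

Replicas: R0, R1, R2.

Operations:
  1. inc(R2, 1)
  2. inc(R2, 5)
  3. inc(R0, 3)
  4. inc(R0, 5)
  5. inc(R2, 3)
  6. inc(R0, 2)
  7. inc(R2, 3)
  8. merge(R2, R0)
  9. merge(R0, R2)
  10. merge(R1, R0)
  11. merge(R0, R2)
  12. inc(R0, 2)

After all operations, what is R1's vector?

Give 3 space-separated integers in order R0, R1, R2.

Op 1: inc R2 by 1 -> R2=(0,0,1) value=1
Op 2: inc R2 by 5 -> R2=(0,0,6) value=6
Op 3: inc R0 by 3 -> R0=(3,0,0) value=3
Op 4: inc R0 by 5 -> R0=(8,0,0) value=8
Op 5: inc R2 by 3 -> R2=(0,0,9) value=9
Op 6: inc R0 by 2 -> R0=(10,0,0) value=10
Op 7: inc R2 by 3 -> R2=(0,0,12) value=12
Op 8: merge R2<->R0 -> R2=(10,0,12) R0=(10,0,12)
Op 9: merge R0<->R2 -> R0=(10,0,12) R2=(10,0,12)
Op 10: merge R1<->R0 -> R1=(10,0,12) R0=(10,0,12)
Op 11: merge R0<->R2 -> R0=(10,0,12) R2=(10,0,12)
Op 12: inc R0 by 2 -> R0=(12,0,12) value=24

Answer: 10 0 12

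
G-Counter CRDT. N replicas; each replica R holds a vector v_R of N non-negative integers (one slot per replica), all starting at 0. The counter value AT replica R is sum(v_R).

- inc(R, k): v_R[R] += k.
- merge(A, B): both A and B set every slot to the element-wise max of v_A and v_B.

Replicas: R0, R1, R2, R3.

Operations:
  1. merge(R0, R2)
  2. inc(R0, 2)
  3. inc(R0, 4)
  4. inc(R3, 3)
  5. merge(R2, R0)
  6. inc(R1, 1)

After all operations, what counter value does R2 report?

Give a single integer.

Answer: 6

Derivation:
Op 1: merge R0<->R2 -> R0=(0,0,0,0) R2=(0,0,0,0)
Op 2: inc R0 by 2 -> R0=(2,0,0,0) value=2
Op 3: inc R0 by 4 -> R0=(6,0,0,0) value=6
Op 4: inc R3 by 3 -> R3=(0,0,0,3) value=3
Op 5: merge R2<->R0 -> R2=(6,0,0,0) R0=(6,0,0,0)
Op 6: inc R1 by 1 -> R1=(0,1,0,0) value=1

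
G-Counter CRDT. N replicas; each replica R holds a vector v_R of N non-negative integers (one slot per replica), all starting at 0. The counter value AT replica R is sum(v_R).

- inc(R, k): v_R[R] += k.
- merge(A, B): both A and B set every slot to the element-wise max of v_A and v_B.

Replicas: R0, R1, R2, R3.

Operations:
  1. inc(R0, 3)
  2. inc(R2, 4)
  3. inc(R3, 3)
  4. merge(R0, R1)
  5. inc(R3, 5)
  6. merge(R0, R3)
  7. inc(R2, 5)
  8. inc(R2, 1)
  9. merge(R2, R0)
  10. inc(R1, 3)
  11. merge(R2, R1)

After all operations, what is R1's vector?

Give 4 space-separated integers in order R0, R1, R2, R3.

Op 1: inc R0 by 3 -> R0=(3,0,0,0) value=3
Op 2: inc R2 by 4 -> R2=(0,0,4,0) value=4
Op 3: inc R3 by 3 -> R3=(0,0,0,3) value=3
Op 4: merge R0<->R1 -> R0=(3,0,0,0) R1=(3,0,0,0)
Op 5: inc R3 by 5 -> R3=(0,0,0,8) value=8
Op 6: merge R0<->R3 -> R0=(3,0,0,8) R3=(3,0,0,8)
Op 7: inc R2 by 5 -> R2=(0,0,9,0) value=9
Op 8: inc R2 by 1 -> R2=(0,0,10,0) value=10
Op 9: merge R2<->R0 -> R2=(3,0,10,8) R0=(3,0,10,8)
Op 10: inc R1 by 3 -> R1=(3,3,0,0) value=6
Op 11: merge R2<->R1 -> R2=(3,3,10,8) R1=(3,3,10,8)

Answer: 3 3 10 8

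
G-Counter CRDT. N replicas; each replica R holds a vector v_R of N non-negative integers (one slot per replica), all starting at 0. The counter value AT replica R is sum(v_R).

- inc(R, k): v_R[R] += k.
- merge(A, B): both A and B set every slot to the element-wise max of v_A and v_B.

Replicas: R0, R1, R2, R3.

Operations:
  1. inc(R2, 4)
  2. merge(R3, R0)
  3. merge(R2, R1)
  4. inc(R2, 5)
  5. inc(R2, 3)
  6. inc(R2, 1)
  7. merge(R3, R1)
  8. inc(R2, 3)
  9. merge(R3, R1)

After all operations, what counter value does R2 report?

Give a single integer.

Op 1: inc R2 by 4 -> R2=(0,0,4,0) value=4
Op 2: merge R3<->R0 -> R3=(0,0,0,0) R0=(0,0,0,0)
Op 3: merge R2<->R1 -> R2=(0,0,4,0) R1=(0,0,4,0)
Op 4: inc R2 by 5 -> R2=(0,0,9,0) value=9
Op 5: inc R2 by 3 -> R2=(0,0,12,0) value=12
Op 6: inc R2 by 1 -> R2=(0,0,13,0) value=13
Op 7: merge R3<->R1 -> R3=(0,0,4,0) R1=(0,0,4,0)
Op 8: inc R2 by 3 -> R2=(0,0,16,0) value=16
Op 9: merge R3<->R1 -> R3=(0,0,4,0) R1=(0,0,4,0)

Answer: 16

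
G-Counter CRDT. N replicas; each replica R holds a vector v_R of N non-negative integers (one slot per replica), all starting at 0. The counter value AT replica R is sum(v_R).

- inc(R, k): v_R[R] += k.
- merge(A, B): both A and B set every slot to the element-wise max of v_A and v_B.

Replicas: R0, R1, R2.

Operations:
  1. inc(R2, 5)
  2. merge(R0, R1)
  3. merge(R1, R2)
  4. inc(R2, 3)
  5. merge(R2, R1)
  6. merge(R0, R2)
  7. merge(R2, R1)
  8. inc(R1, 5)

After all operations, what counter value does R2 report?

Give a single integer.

Op 1: inc R2 by 5 -> R2=(0,0,5) value=5
Op 2: merge R0<->R1 -> R0=(0,0,0) R1=(0,0,0)
Op 3: merge R1<->R2 -> R1=(0,0,5) R2=(0,0,5)
Op 4: inc R2 by 3 -> R2=(0,0,8) value=8
Op 5: merge R2<->R1 -> R2=(0,0,8) R1=(0,0,8)
Op 6: merge R0<->R2 -> R0=(0,0,8) R2=(0,0,8)
Op 7: merge R2<->R1 -> R2=(0,0,8) R1=(0,0,8)
Op 8: inc R1 by 5 -> R1=(0,5,8) value=13

Answer: 8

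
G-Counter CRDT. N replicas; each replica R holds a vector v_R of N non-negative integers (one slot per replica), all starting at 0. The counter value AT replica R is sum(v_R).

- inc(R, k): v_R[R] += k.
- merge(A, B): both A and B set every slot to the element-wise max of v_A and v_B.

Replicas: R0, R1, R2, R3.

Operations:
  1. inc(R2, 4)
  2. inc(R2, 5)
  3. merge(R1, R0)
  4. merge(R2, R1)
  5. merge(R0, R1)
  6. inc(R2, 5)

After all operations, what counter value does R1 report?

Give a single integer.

Answer: 9

Derivation:
Op 1: inc R2 by 4 -> R2=(0,0,4,0) value=4
Op 2: inc R2 by 5 -> R2=(0,0,9,0) value=9
Op 3: merge R1<->R0 -> R1=(0,0,0,0) R0=(0,0,0,0)
Op 4: merge R2<->R1 -> R2=(0,0,9,0) R1=(0,0,9,0)
Op 5: merge R0<->R1 -> R0=(0,0,9,0) R1=(0,0,9,0)
Op 6: inc R2 by 5 -> R2=(0,0,14,0) value=14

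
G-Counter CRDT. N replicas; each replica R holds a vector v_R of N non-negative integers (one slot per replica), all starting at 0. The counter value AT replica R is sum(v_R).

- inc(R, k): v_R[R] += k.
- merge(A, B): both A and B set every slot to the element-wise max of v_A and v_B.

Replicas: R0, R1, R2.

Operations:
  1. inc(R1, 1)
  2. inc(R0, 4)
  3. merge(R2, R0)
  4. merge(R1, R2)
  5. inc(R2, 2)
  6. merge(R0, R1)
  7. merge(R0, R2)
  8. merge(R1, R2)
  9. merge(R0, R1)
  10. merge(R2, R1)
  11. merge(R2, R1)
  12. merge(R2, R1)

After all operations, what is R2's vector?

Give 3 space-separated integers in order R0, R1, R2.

Op 1: inc R1 by 1 -> R1=(0,1,0) value=1
Op 2: inc R0 by 4 -> R0=(4,0,0) value=4
Op 3: merge R2<->R0 -> R2=(4,0,0) R0=(4,0,0)
Op 4: merge R1<->R2 -> R1=(4,1,0) R2=(4,1,0)
Op 5: inc R2 by 2 -> R2=(4,1,2) value=7
Op 6: merge R0<->R1 -> R0=(4,1,0) R1=(4,1,0)
Op 7: merge R0<->R2 -> R0=(4,1,2) R2=(4,1,2)
Op 8: merge R1<->R2 -> R1=(4,1,2) R2=(4,1,2)
Op 9: merge R0<->R1 -> R0=(4,1,2) R1=(4,1,2)
Op 10: merge R2<->R1 -> R2=(4,1,2) R1=(4,1,2)
Op 11: merge R2<->R1 -> R2=(4,1,2) R1=(4,1,2)
Op 12: merge R2<->R1 -> R2=(4,1,2) R1=(4,1,2)

Answer: 4 1 2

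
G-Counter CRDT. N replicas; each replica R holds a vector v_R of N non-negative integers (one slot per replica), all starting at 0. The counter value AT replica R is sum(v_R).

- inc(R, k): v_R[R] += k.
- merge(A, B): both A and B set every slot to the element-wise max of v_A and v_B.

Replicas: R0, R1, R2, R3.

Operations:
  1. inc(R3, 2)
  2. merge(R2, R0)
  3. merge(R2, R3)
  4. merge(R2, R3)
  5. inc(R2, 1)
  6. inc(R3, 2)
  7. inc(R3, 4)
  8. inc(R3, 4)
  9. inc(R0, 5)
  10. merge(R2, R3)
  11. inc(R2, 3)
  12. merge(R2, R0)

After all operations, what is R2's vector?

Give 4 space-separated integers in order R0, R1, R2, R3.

Answer: 5 0 4 12

Derivation:
Op 1: inc R3 by 2 -> R3=(0,0,0,2) value=2
Op 2: merge R2<->R0 -> R2=(0,0,0,0) R0=(0,0,0,0)
Op 3: merge R2<->R3 -> R2=(0,0,0,2) R3=(0,0,0,2)
Op 4: merge R2<->R3 -> R2=(0,0,0,2) R3=(0,0,0,2)
Op 5: inc R2 by 1 -> R2=(0,0,1,2) value=3
Op 6: inc R3 by 2 -> R3=(0,0,0,4) value=4
Op 7: inc R3 by 4 -> R3=(0,0,0,8) value=8
Op 8: inc R3 by 4 -> R3=(0,0,0,12) value=12
Op 9: inc R0 by 5 -> R0=(5,0,0,0) value=5
Op 10: merge R2<->R3 -> R2=(0,0,1,12) R3=(0,0,1,12)
Op 11: inc R2 by 3 -> R2=(0,0,4,12) value=16
Op 12: merge R2<->R0 -> R2=(5,0,4,12) R0=(5,0,4,12)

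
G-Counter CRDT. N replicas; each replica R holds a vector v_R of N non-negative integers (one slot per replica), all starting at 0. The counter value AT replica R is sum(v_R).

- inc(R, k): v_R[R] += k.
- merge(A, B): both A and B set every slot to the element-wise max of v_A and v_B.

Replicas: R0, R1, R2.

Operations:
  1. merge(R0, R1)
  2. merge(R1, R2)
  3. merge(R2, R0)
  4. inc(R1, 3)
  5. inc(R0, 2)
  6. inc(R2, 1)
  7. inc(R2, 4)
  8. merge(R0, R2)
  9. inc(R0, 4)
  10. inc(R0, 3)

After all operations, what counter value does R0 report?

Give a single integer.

Op 1: merge R0<->R1 -> R0=(0,0,0) R1=(0,0,0)
Op 2: merge R1<->R2 -> R1=(0,0,0) R2=(0,0,0)
Op 3: merge R2<->R0 -> R2=(0,0,0) R0=(0,0,0)
Op 4: inc R1 by 3 -> R1=(0,3,0) value=3
Op 5: inc R0 by 2 -> R0=(2,0,0) value=2
Op 6: inc R2 by 1 -> R2=(0,0,1) value=1
Op 7: inc R2 by 4 -> R2=(0,0,5) value=5
Op 8: merge R0<->R2 -> R0=(2,0,5) R2=(2,0,5)
Op 9: inc R0 by 4 -> R0=(6,0,5) value=11
Op 10: inc R0 by 3 -> R0=(9,0,5) value=14

Answer: 14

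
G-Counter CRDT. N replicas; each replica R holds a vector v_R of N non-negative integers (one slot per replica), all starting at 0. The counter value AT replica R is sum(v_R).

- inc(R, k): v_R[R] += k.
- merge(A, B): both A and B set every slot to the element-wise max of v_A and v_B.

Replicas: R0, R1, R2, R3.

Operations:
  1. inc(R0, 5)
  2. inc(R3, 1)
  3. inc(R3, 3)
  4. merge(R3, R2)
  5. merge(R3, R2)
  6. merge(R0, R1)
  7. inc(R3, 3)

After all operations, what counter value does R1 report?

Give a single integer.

Answer: 5

Derivation:
Op 1: inc R0 by 5 -> R0=(5,0,0,0) value=5
Op 2: inc R3 by 1 -> R3=(0,0,0,1) value=1
Op 3: inc R3 by 3 -> R3=(0,0,0,4) value=4
Op 4: merge R3<->R2 -> R3=(0,0,0,4) R2=(0,0,0,4)
Op 5: merge R3<->R2 -> R3=(0,0,0,4) R2=(0,0,0,4)
Op 6: merge R0<->R1 -> R0=(5,0,0,0) R1=(5,0,0,0)
Op 7: inc R3 by 3 -> R3=(0,0,0,7) value=7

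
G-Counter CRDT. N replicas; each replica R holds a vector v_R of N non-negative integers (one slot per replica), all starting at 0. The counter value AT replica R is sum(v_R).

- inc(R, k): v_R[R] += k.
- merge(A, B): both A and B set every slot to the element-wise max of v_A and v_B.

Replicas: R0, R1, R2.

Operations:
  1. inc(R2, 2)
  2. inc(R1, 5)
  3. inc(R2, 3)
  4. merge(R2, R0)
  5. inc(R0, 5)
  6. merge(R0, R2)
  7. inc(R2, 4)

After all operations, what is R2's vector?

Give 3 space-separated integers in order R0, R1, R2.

Op 1: inc R2 by 2 -> R2=(0,0,2) value=2
Op 2: inc R1 by 5 -> R1=(0,5,0) value=5
Op 3: inc R2 by 3 -> R2=(0,0,5) value=5
Op 4: merge R2<->R0 -> R2=(0,0,5) R0=(0,0,5)
Op 5: inc R0 by 5 -> R0=(5,0,5) value=10
Op 6: merge R0<->R2 -> R0=(5,0,5) R2=(5,0,5)
Op 7: inc R2 by 4 -> R2=(5,0,9) value=14

Answer: 5 0 9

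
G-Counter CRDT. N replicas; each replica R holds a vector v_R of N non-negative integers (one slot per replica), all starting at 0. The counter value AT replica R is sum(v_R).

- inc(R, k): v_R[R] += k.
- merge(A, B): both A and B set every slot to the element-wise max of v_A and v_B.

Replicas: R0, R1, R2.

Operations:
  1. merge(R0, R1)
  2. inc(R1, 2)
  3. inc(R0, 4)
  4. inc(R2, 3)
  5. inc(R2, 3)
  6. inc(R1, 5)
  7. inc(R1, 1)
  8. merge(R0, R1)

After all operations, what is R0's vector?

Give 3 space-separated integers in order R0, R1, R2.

Answer: 4 8 0

Derivation:
Op 1: merge R0<->R1 -> R0=(0,0,0) R1=(0,0,0)
Op 2: inc R1 by 2 -> R1=(0,2,0) value=2
Op 3: inc R0 by 4 -> R0=(4,0,0) value=4
Op 4: inc R2 by 3 -> R2=(0,0,3) value=3
Op 5: inc R2 by 3 -> R2=(0,0,6) value=6
Op 6: inc R1 by 5 -> R1=(0,7,0) value=7
Op 7: inc R1 by 1 -> R1=(0,8,0) value=8
Op 8: merge R0<->R1 -> R0=(4,8,0) R1=(4,8,0)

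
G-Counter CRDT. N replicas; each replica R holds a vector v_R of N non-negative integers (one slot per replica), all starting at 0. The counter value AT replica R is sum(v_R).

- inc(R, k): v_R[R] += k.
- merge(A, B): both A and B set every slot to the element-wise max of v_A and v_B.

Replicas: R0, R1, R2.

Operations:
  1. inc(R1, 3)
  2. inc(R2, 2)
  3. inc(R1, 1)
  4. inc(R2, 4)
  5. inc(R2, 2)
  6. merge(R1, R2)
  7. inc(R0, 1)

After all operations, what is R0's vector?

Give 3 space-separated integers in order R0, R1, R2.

Op 1: inc R1 by 3 -> R1=(0,3,0) value=3
Op 2: inc R2 by 2 -> R2=(0,0,2) value=2
Op 3: inc R1 by 1 -> R1=(0,4,0) value=4
Op 4: inc R2 by 4 -> R2=(0,0,6) value=6
Op 5: inc R2 by 2 -> R2=(0,0,8) value=8
Op 6: merge R1<->R2 -> R1=(0,4,8) R2=(0,4,8)
Op 7: inc R0 by 1 -> R0=(1,0,0) value=1

Answer: 1 0 0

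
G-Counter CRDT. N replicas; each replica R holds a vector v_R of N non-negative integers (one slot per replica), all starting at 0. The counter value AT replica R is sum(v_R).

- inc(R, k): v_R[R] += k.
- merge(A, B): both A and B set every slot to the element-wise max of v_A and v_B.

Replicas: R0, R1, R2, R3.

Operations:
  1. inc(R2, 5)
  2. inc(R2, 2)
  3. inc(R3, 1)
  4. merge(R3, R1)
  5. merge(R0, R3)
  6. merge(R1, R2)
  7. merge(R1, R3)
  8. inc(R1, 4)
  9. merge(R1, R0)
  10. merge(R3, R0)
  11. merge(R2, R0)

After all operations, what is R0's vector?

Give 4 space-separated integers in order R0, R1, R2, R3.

Answer: 0 4 7 1

Derivation:
Op 1: inc R2 by 5 -> R2=(0,0,5,0) value=5
Op 2: inc R2 by 2 -> R2=(0,0,7,0) value=7
Op 3: inc R3 by 1 -> R3=(0,0,0,1) value=1
Op 4: merge R3<->R1 -> R3=(0,0,0,1) R1=(0,0,0,1)
Op 5: merge R0<->R3 -> R0=(0,0,0,1) R3=(0,0,0,1)
Op 6: merge R1<->R2 -> R1=(0,0,7,1) R2=(0,0,7,1)
Op 7: merge R1<->R3 -> R1=(0,0,7,1) R3=(0,0,7,1)
Op 8: inc R1 by 4 -> R1=(0,4,7,1) value=12
Op 9: merge R1<->R0 -> R1=(0,4,7,1) R0=(0,4,7,1)
Op 10: merge R3<->R0 -> R3=(0,4,7,1) R0=(0,4,7,1)
Op 11: merge R2<->R0 -> R2=(0,4,7,1) R0=(0,4,7,1)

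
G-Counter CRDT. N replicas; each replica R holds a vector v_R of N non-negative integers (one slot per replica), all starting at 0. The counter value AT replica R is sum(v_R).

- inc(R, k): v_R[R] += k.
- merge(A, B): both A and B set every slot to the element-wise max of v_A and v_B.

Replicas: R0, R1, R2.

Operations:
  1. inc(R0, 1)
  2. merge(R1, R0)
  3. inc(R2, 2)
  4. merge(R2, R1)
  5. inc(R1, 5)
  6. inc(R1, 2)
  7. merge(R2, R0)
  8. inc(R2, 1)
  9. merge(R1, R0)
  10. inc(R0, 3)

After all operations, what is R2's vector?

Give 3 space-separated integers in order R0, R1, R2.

Answer: 1 0 3

Derivation:
Op 1: inc R0 by 1 -> R0=(1,0,0) value=1
Op 2: merge R1<->R0 -> R1=(1,0,0) R0=(1,0,0)
Op 3: inc R2 by 2 -> R2=(0,0,2) value=2
Op 4: merge R2<->R1 -> R2=(1,0,2) R1=(1,0,2)
Op 5: inc R1 by 5 -> R1=(1,5,2) value=8
Op 6: inc R1 by 2 -> R1=(1,7,2) value=10
Op 7: merge R2<->R0 -> R2=(1,0,2) R0=(1,0,2)
Op 8: inc R2 by 1 -> R2=(1,0,3) value=4
Op 9: merge R1<->R0 -> R1=(1,7,2) R0=(1,7,2)
Op 10: inc R0 by 3 -> R0=(4,7,2) value=13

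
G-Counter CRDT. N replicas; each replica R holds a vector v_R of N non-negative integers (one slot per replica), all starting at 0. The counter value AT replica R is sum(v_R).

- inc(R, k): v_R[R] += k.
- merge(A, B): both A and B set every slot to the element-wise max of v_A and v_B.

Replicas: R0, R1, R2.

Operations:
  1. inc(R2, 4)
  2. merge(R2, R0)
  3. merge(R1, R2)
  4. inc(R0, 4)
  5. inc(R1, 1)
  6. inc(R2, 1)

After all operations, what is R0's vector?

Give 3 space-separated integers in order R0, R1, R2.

Op 1: inc R2 by 4 -> R2=(0,0,4) value=4
Op 2: merge R2<->R0 -> R2=(0,0,4) R0=(0,0,4)
Op 3: merge R1<->R2 -> R1=(0,0,4) R2=(0,0,4)
Op 4: inc R0 by 4 -> R0=(4,0,4) value=8
Op 5: inc R1 by 1 -> R1=(0,1,4) value=5
Op 6: inc R2 by 1 -> R2=(0,0,5) value=5

Answer: 4 0 4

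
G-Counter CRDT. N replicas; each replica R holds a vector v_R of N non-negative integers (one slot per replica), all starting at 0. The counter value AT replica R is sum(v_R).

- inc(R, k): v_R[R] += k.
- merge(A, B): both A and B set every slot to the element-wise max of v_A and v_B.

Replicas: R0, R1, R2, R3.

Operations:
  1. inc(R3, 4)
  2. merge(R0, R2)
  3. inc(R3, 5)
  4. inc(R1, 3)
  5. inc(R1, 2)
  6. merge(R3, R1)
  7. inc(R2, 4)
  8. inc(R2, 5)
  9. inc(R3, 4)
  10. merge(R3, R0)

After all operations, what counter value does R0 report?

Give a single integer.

Answer: 18

Derivation:
Op 1: inc R3 by 4 -> R3=(0,0,0,4) value=4
Op 2: merge R0<->R2 -> R0=(0,0,0,0) R2=(0,0,0,0)
Op 3: inc R3 by 5 -> R3=(0,0,0,9) value=9
Op 4: inc R1 by 3 -> R1=(0,3,0,0) value=3
Op 5: inc R1 by 2 -> R1=(0,5,0,0) value=5
Op 6: merge R3<->R1 -> R3=(0,5,0,9) R1=(0,5,0,9)
Op 7: inc R2 by 4 -> R2=(0,0,4,0) value=4
Op 8: inc R2 by 5 -> R2=(0,0,9,0) value=9
Op 9: inc R3 by 4 -> R3=(0,5,0,13) value=18
Op 10: merge R3<->R0 -> R3=(0,5,0,13) R0=(0,5,0,13)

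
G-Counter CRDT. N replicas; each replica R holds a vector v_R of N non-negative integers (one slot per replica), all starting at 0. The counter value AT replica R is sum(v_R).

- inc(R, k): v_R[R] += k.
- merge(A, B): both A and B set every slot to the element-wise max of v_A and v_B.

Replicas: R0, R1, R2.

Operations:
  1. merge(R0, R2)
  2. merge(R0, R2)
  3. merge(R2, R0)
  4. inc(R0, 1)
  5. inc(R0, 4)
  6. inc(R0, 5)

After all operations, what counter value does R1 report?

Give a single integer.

Op 1: merge R0<->R2 -> R0=(0,0,0) R2=(0,0,0)
Op 2: merge R0<->R2 -> R0=(0,0,0) R2=(0,0,0)
Op 3: merge R2<->R0 -> R2=(0,0,0) R0=(0,0,0)
Op 4: inc R0 by 1 -> R0=(1,0,0) value=1
Op 5: inc R0 by 4 -> R0=(5,0,0) value=5
Op 6: inc R0 by 5 -> R0=(10,0,0) value=10

Answer: 0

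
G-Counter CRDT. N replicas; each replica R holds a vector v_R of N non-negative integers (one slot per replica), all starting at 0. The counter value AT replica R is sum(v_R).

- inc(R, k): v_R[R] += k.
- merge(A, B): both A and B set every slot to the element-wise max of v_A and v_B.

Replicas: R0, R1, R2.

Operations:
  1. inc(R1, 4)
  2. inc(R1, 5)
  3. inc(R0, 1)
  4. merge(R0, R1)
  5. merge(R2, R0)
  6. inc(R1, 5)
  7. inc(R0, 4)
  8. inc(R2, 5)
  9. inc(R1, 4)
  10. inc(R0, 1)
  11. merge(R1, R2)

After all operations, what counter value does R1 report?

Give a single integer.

Op 1: inc R1 by 4 -> R1=(0,4,0) value=4
Op 2: inc R1 by 5 -> R1=(0,9,0) value=9
Op 3: inc R0 by 1 -> R0=(1,0,0) value=1
Op 4: merge R0<->R1 -> R0=(1,9,0) R1=(1,9,0)
Op 5: merge R2<->R0 -> R2=(1,9,0) R0=(1,9,0)
Op 6: inc R1 by 5 -> R1=(1,14,0) value=15
Op 7: inc R0 by 4 -> R0=(5,9,0) value=14
Op 8: inc R2 by 5 -> R2=(1,9,5) value=15
Op 9: inc R1 by 4 -> R1=(1,18,0) value=19
Op 10: inc R0 by 1 -> R0=(6,9,0) value=15
Op 11: merge R1<->R2 -> R1=(1,18,5) R2=(1,18,5)

Answer: 24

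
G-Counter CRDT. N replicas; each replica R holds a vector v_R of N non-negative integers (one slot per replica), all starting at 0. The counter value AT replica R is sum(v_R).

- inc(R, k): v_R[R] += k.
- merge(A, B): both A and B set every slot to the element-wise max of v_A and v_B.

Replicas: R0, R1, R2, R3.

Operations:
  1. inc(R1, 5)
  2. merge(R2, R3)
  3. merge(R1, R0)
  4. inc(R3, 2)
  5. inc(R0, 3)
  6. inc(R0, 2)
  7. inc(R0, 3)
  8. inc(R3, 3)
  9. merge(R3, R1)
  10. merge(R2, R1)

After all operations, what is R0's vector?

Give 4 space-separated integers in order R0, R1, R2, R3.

Answer: 8 5 0 0

Derivation:
Op 1: inc R1 by 5 -> R1=(0,5,0,0) value=5
Op 2: merge R2<->R3 -> R2=(0,0,0,0) R3=(0,0,0,0)
Op 3: merge R1<->R0 -> R1=(0,5,0,0) R0=(0,5,0,0)
Op 4: inc R3 by 2 -> R3=(0,0,0,2) value=2
Op 5: inc R0 by 3 -> R0=(3,5,0,0) value=8
Op 6: inc R0 by 2 -> R0=(5,5,0,0) value=10
Op 7: inc R0 by 3 -> R0=(8,5,0,0) value=13
Op 8: inc R3 by 3 -> R3=(0,0,0,5) value=5
Op 9: merge R3<->R1 -> R3=(0,5,0,5) R1=(0,5,0,5)
Op 10: merge R2<->R1 -> R2=(0,5,0,5) R1=(0,5,0,5)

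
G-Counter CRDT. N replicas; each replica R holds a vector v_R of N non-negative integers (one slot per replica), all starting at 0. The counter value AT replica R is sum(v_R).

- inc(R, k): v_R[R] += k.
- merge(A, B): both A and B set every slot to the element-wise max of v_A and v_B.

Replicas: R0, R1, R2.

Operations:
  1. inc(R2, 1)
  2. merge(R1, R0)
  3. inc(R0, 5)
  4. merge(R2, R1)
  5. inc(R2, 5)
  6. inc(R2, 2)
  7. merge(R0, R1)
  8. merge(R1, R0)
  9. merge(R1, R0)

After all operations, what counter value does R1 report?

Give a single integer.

Answer: 6

Derivation:
Op 1: inc R2 by 1 -> R2=(0,0,1) value=1
Op 2: merge R1<->R0 -> R1=(0,0,0) R0=(0,0,0)
Op 3: inc R0 by 5 -> R0=(5,0,0) value=5
Op 4: merge R2<->R1 -> R2=(0,0,1) R1=(0,0,1)
Op 5: inc R2 by 5 -> R2=(0,0,6) value=6
Op 6: inc R2 by 2 -> R2=(0,0,8) value=8
Op 7: merge R0<->R1 -> R0=(5,0,1) R1=(5,0,1)
Op 8: merge R1<->R0 -> R1=(5,0,1) R0=(5,0,1)
Op 9: merge R1<->R0 -> R1=(5,0,1) R0=(5,0,1)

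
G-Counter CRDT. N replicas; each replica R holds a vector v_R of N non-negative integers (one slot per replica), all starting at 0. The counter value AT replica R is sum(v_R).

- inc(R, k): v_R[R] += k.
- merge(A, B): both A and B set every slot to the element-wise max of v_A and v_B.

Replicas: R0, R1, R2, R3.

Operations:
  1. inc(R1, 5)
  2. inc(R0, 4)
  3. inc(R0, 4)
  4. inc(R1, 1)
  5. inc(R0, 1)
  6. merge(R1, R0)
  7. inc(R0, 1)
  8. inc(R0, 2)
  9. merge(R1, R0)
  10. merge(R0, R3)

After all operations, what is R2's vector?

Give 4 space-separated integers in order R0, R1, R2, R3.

Op 1: inc R1 by 5 -> R1=(0,5,0,0) value=5
Op 2: inc R0 by 4 -> R0=(4,0,0,0) value=4
Op 3: inc R0 by 4 -> R0=(8,0,0,0) value=8
Op 4: inc R1 by 1 -> R1=(0,6,0,0) value=6
Op 5: inc R0 by 1 -> R0=(9,0,0,0) value=9
Op 6: merge R1<->R0 -> R1=(9,6,0,0) R0=(9,6,0,0)
Op 7: inc R0 by 1 -> R0=(10,6,0,0) value=16
Op 8: inc R0 by 2 -> R0=(12,6,0,0) value=18
Op 9: merge R1<->R0 -> R1=(12,6,0,0) R0=(12,6,0,0)
Op 10: merge R0<->R3 -> R0=(12,6,0,0) R3=(12,6,0,0)

Answer: 0 0 0 0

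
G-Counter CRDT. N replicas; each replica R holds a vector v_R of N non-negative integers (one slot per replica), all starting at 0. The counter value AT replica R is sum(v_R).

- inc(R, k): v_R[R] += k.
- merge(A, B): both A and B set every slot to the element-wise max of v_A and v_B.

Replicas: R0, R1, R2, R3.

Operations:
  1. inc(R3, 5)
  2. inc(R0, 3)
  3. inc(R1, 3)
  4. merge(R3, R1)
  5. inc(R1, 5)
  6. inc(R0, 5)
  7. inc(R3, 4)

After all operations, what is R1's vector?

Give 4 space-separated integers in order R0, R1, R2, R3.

Op 1: inc R3 by 5 -> R3=(0,0,0,5) value=5
Op 2: inc R0 by 3 -> R0=(3,0,0,0) value=3
Op 3: inc R1 by 3 -> R1=(0,3,0,0) value=3
Op 4: merge R3<->R1 -> R3=(0,3,0,5) R1=(0,3,0,5)
Op 5: inc R1 by 5 -> R1=(0,8,0,5) value=13
Op 6: inc R0 by 5 -> R0=(8,0,0,0) value=8
Op 7: inc R3 by 4 -> R3=(0,3,0,9) value=12

Answer: 0 8 0 5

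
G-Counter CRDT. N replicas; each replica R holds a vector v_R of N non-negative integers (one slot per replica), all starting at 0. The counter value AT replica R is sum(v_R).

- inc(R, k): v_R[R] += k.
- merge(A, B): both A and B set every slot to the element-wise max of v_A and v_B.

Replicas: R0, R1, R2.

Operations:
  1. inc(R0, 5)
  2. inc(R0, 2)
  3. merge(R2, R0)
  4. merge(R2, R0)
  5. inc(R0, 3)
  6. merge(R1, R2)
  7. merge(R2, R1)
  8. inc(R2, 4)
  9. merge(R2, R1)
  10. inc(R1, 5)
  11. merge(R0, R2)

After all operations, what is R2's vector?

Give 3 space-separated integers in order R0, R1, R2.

Op 1: inc R0 by 5 -> R0=(5,0,0) value=5
Op 2: inc R0 by 2 -> R0=(7,0,0) value=7
Op 3: merge R2<->R0 -> R2=(7,0,0) R0=(7,0,0)
Op 4: merge R2<->R0 -> R2=(7,0,0) R0=(7,0,0)
Op 5: inc R0 by 3 -> R0=(10,0,0) value=10
Op 6: merge R1<->R2 -> R1=(7,0,0) R2=(7,0,0)
Op 7: merge R2<->R1 -> R2=(7,0,0) R1=(7,0,0)
Op 8: inc R2 by 4 -> R2=(7,0,4) value=11
Op 9: merge R2<->R1 -> R2=(7,0,4) R1=(7,0,4)
Op 10: inc R1 by 5 -> R1=(7,5,4) value=16
Op 11: merge R0<->R2 -> R0=(10,0,4) R2=(10,0,4)

Answer: 10 0 4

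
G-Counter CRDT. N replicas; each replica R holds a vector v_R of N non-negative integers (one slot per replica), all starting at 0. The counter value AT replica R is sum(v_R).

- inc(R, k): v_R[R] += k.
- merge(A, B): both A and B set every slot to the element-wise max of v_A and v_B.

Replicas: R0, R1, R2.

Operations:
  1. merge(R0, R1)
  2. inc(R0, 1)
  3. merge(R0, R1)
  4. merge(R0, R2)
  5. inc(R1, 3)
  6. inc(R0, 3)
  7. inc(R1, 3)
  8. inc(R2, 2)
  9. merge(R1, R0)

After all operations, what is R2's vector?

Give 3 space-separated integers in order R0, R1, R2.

Answer: 1 0 2

Derivation:
Op 1: merge R0<->R1 -> R0=(0,0,0) R1=(0,0,0)
Op 2: inc R0 by 1 -> R0=(1,0,0) value=1
Op 3: merge R0<->R1 -> R0=(1,0,0) R1=(1,0,0)
Op 4: merge R0<->R2 -> R0=(1,0,0) R2=(1,0,0)
Op 5: inc R1 by 3 -> R1=(1,3,0) value=4
Op 6: inc R0 by 3 -> R0=(4,0,0) value=4
Op 7: inc R1 by 3 -> R1=(1,6,0) value=7
Op 8: inc R2 by 2 -> R2=(1,0,2) value=3
Op 9: merge R1<->R0 -> R1=(4,6,0) R0=(4,6,0)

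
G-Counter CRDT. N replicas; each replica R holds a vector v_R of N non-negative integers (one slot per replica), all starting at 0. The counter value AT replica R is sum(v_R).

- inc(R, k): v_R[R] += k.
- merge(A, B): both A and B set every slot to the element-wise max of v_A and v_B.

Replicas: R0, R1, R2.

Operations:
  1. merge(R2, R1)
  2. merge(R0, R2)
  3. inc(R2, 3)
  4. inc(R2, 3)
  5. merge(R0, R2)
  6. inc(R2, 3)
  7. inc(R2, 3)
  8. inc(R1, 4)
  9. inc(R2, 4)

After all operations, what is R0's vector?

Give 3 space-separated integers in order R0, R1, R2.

Answer: 0 0 6

Derivation:
Op 1: merge R2<->R1 -> R2=(0,0,0) R1=(0,0,0)
Op 2: merge R0<->R2 -> R0=(0,0,0) R2=(0,0,0)
Op 3: inc R2 by 3 -> R2=(0,0,3) value=3
Op 4: inc R2 by 3 -> R2=(0,0,6) value=6
Op 5: merge R0<->R2 -> R0=(0,0,6) R2=(0,0,6)
Op 6: inc R2 by 3 -> R2=(0,0,9) value=9
Op 7: inc R2 by 3 -> R2=(0,0,12) value=12
Op 8: inc R1 by 4 -> R1=(0,4,0) value=4
Op 9: inc R2 by 4 -> R2=(0,0,16) value=16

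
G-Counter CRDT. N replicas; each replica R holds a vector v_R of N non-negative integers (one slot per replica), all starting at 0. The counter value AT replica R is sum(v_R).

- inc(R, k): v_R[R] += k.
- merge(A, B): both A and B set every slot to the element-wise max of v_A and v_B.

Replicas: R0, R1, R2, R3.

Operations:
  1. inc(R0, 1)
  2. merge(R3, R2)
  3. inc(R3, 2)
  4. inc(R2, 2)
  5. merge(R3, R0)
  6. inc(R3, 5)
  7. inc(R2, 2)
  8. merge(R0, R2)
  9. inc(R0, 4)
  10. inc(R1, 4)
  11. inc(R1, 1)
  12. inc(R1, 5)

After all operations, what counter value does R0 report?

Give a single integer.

Op 1: inc R0 by 1 -> R0=(1,0,0,0) value=1
Op 2: merge R3<->R2 -> R3=(0,0,0,0) R2=(0,0,0,0)
Op 3: inc R3 by 2 -> R3=(0,0,0,2) value=2
Op 4: inc R2 by 2 -> R2=(0,0,2,0) value=2
Op 5: merge R3<->R0 -> R3=(1,0,0,2) R0=(1,0,0,2)
Op 6: inc R3 by 5 -> R3=(1,0,0,7) value=8
Op 7: inc R2 by 2 -> R2=(0,0,4,0) value=4
Op 8: merge R0<->R2 -> R0=(1,0,4,2) R2=(1,0,4,2)
Op 9: inc R0 by 4 -> R0=(5,0,4,2) value=11
Op 10: inc R1 by 4 -> R1=(0,4,0,0) value=4
Op 11: inc R1 by 1 -> R1=(0,5,0,0) value=5
Op 12: inc R1 by 5 -> R1=(0,10,0,0) value=10

Answer: 11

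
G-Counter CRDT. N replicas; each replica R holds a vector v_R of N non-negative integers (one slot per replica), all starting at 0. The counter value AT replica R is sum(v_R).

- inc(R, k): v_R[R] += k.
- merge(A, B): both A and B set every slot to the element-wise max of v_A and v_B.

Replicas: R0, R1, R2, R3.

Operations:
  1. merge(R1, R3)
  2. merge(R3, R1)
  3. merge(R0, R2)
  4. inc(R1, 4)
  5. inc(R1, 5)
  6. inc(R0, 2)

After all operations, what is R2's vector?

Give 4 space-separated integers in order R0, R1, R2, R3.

Op 1: merge R1<->R3 -> R1=(0,0,0,0) R3=(0,0,0,0)
Op 2: merge R3<->R1 -> R3=(0,0,0,0) R1=(0,0,0,0)
Op 3: merge R0<->R2 -> R0=(0,0,0,0) R2=(0,0,0,0)
Op 4: inc R1 by 4 -> R1=(0,4,0,0) value=4
Op 5: inc R1 by 5 -> R1=(0,9,0,0) value=9
Op 6: inc R0 by 2 -> R0=(2,0,0,0) value=2

Answer: 0 0 0 0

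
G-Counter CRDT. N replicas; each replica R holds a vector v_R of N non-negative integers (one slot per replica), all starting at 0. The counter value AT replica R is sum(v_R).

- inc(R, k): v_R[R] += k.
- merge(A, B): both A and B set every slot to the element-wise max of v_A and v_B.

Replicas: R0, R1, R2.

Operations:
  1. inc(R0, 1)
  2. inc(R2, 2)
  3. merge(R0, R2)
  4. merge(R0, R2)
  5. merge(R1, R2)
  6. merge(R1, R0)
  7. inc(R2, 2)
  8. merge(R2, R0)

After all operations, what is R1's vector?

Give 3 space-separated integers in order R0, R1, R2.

Answer: 1 0 2

Derivation:
Op 1: inc R0 by 1 -> R0=(1,0,0) value=1
Op 2: inc R2 by 2 -> R2=(0,0,2) value=2
Op 3: merge R0<->R2 -> R0=(1,0,2) R2=(1,0,2)
Op 4: merge R0<->R2 -> R0=(1,0,2) R2=(1,0,2)
Op 5: merge R1<->R2 -> R1=(1,0,2) R2=(1,0,2)
Op 6: merge R1<->R0 -> R1=(1,0,2) R0=(1,0,2)
Op 7: inc R2 by 2 -> R2=(1,0,4) value=5
Op 8: merge R2<->R0 -> R2=(1,0,4) R0=(1,0,4)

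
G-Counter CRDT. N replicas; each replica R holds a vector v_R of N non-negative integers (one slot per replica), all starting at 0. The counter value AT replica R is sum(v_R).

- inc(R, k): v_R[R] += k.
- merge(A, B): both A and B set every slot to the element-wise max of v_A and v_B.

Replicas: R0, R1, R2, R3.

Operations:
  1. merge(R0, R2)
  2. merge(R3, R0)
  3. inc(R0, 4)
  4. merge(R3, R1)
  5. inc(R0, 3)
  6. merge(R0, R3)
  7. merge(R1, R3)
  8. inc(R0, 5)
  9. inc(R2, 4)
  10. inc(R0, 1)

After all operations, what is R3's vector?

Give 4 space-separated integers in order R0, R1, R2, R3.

Op 1: merge R0<->R2 -> R0=(0,0,0,0) R2=(0,0,0,0)
Op 2: merge R3<->R0 -> R3=(0,0,0,0) R0=(0,0,0,0)
Op 3: inc R0 by 4 -> R0=(4,0,0,0) value=4
Op 4: merge R3<->R1 -> R3=(0,0,0,0) R1=(0,0,0,0)
Op 5: inc R0 by 3 -> R0=(7,0,0,0) value=7
Op 6: merge R0<->R3 -> R0=(7,0,0,0) R3=(7,0,0,0)
Op 7: merge R1<->R3 -> R1=(7,0,0,0) R3=(7,0,0,0)
Op 8: inc R0 by 5 -> R0=(12,0,0,0) value=12
Op 9: inc R2 by 4 -> R2=(0,0,4,0) value=4
Op 10: inc R0 by 1 -> R0=(13,0,0,0) value=13

Answer: 7 0 0 0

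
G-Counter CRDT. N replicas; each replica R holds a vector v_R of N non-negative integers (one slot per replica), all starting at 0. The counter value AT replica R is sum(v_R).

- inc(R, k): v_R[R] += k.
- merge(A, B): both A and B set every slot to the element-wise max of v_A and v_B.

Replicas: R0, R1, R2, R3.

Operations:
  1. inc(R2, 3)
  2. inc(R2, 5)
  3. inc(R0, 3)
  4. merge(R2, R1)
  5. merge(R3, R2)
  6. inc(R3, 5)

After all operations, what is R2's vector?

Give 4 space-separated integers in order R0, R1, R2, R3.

Op 1: inc R2 by 3 -> R2=(0,0,3,0) value=3
Op 2: inc R2 by 5 -> R2=(0,0,8,0) value=8
Op 3: inc R0 by 3 -> R0=(3,0,0,0) value=3
Op 4: merge R2<->R1 -> R2=(0,0,8,0) R1=(0,0,8,0)
Op 5: merge R3<->R2 -> R3=(0,0,8,0) R2=(0,0,8,0)
Op 6: inc R3 by 5 -> R3=(0,0,8,5) value=13

Answer: 0 0 8 0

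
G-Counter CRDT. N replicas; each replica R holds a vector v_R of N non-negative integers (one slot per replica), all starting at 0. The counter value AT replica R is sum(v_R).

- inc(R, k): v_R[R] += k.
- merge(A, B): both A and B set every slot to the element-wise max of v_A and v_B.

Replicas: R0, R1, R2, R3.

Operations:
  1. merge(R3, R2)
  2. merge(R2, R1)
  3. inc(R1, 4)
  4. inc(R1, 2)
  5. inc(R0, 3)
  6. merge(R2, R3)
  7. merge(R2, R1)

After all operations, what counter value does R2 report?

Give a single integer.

Answer: 6

Derivation:
Op 1: merge R3<->R2 -> R3=(0,0,0,0) R2=(0,0,0,0)
Op 2: merge R2<->R1 -> R2=(0,0,0,0) R1=(0,0,0,0)
Op 3: inc R1 by 4 -> R1=(0,4,0,0) value=4
Op 4: inc R1 by 2 -> R1=(0,6,0,0) value=6
Op 5: inc R0 by 3 -> R0=(3,0,0,0) value=3
Op 6: merge R2<->R3 -> R2=(0,0,0,0) R3=(0,0,0,0)
Op 7: merge R2<->R1 -> R2=(0,6,0,0) R1=(0,6,0,0)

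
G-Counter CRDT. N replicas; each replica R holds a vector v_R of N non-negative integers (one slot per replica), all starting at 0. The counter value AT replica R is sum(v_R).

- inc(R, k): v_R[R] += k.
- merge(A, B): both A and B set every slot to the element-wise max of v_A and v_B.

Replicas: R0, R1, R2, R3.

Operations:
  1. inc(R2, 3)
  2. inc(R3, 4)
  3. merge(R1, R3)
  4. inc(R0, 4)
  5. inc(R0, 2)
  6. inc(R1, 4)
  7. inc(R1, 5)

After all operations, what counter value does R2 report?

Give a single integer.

Op 1: inc R2 by 3 -> R2=(0,0,3,0) value=3
Op 2: inc R3 by 4 -> R3=(0,0,0,4) value=4
Op 3: merge R1<->R3 -> R1=(0,0,0,4) R3=(0,0,0,4)
Op 4: inc R0 by 4 -> R0=(4,0,0,0) value=4
Op 5: inc R0 by 2 -> R0=(6,0,0,0) value=6
Op 6: inc R1 by 4 -> R1=(0,4,0,4) value=8
Op 7: inc R1 by 5 -> R1=(0,9,0,4) value=13

Answer: 3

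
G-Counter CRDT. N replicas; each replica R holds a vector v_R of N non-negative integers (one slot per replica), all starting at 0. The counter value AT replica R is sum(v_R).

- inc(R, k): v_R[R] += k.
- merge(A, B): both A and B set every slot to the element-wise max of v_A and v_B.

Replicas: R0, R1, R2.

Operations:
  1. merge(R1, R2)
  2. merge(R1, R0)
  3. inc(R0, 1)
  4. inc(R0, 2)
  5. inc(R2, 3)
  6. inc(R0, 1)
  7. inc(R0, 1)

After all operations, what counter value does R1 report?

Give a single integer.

Op 1: merge R1<->R2 -> R1=(0,0,0) R2=(0,0,0)
Op 2: merge R1<->R0 -> R1=(0,0,0) R0=(0,0,0)
Op 3: inc R0 by 1 -> R0=(1,0,0) value=1
Op 4: inc R0 by 2 -> R0=(3,0,0) value=3
Op 5: inc R2 by 3 -> R2=(0,0,3) value=3
Op 6: inc R0 by 1 -> R0=(4,0,0) value=4
Op 7: inc R0 by 1 -> R0=(5,0,0) value=5

Answer: 0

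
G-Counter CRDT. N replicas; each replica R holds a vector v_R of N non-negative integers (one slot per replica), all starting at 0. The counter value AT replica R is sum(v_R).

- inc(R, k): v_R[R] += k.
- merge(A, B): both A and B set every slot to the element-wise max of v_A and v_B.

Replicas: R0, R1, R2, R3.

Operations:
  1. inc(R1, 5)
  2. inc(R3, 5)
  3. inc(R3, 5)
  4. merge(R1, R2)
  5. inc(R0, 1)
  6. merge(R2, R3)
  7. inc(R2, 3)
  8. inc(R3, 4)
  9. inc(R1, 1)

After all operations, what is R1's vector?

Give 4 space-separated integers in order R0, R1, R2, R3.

Op 1: inc R1 by 5 -> R1=(0,5,0,0) value=5
Op 2: inc R3 by 5 -> R3=(0,0,0,5) value=5
Op 3: inc R3 by 5 -> R3=(0,0,0,10) value=10
Op 4: merge R1<->R2 -> R1=(0,5,0,0) R2=(0,5,0,0)
Op 5: inc R0 by 1 -> R0=(1,0,0,0) value=1
Op 6: merge R2<->R3 -> R2=(0,5,0,10) R3=(0,5,0,10)
Op 7: inc R2 by 3 -> R2=(0,5,3,10) value=18
Op 8: inc R3 by 4 -> R3=(0,5,0,14) value=19
Op 9: inc R1 by 1 -> R1=(0,6,0,0) value=6

Answer: 0 6 0 0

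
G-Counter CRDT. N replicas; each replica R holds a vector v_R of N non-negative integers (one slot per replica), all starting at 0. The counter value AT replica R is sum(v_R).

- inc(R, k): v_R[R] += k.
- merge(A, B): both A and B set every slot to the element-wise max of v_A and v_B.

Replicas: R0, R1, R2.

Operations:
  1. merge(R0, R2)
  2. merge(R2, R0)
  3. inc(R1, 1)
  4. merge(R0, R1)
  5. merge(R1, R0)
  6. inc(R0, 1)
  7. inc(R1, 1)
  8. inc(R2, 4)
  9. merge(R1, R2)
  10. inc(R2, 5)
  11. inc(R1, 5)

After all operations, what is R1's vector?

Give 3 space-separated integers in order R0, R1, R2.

Answer: 0 7 4

Derivation:
Op 1: merge R0<->R2 -> R0=(0,0,0) R2=(0,0,0)
Op 2: merge R2<->R0 -> R2=(0,0,0) R0=(0,0,0)
Op 3: inc R1 by 1 -> R1=(0,1,0) value=1
Op 4: merge R0<->R1 -> R0=(0,1,0) R1=(0,1,0)
Op 5: merge R1<->R0 -> R1=(0,1,0) R0=(0,1,0)
Op 6: inc R0 by 1 -> R0=(1,1,0) value=2
Op 7: inc R1 by 1 -> R1=(0,2,0) value=2
Op 8: inc R2 by 4 -> R2=(0,0,4) value=4
Op 9: merge R1<->R2 -> R1=(0,2,4) R2=(0,2,4)
Op 10: inc R2 by 5 -> R2=(0,2,9) value=11
Op 11: inc R1 by 5 -> R1=(0,7,4) value=11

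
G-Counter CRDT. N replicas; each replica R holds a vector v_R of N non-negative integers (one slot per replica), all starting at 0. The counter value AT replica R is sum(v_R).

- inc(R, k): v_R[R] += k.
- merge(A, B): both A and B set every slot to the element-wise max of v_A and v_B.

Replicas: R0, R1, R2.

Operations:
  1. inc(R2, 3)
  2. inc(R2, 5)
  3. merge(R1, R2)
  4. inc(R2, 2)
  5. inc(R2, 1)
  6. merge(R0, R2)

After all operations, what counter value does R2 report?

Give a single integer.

Answer: 11

Derivation:
Op 1: inc R2 by 3 -> R2=(0,0,3) value=3
Op 2: inc R2 by 5 -> R2=(0,0,8) value=8
Op 3: merge R1<->R2 -> R1=(0,0,8) R2=(0,0,8)
Op 4: inc R2 by 2 -> R2=(0,0,10) value=10
Op 5: inc R2 by 1 -> R2=(0,0,11) value=11
Op 6: merge R0<->R2 -> R0=(0,0,11) R2=(0,0,11)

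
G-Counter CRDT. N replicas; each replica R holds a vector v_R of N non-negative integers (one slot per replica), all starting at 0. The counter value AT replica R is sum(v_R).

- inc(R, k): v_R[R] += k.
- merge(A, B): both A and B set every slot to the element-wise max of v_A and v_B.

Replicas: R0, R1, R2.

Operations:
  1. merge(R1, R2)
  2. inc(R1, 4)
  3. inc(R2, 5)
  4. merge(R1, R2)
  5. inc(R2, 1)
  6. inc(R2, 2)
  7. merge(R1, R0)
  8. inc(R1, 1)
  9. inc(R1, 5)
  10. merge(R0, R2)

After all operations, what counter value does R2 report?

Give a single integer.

Op 1: merge R1<->R2 -> R1=(0,0,0) R2=(0,0,0)
Op 2: inc R1 by 4 -> R1=(0,4,0) value=4
Op 3: inc R2 by 5 -> R2=(0,0,5) value=5
Op 4: merge R1<->R2 -> R1=(0,4,5) R2=(0,4,5)
Op 5: inc R2 by 1 -> R2=(0,4,6) value=10
Op 6: inc R2 by 2 -> R2=(0,4,8) value=12
Op 7: merge R1<->R0 -> R1=(0,4,5) R0=(0,4,5)
Op 8: inc R1 by 1 -> R1=(0,5,5) value=10
Op 9: inc R1 by 5 -> R1=(0,10,5) value=15
Op 10: merge R0<->R2 -> R0=(0,4,8) R2=(0,4,8)

Answer: 12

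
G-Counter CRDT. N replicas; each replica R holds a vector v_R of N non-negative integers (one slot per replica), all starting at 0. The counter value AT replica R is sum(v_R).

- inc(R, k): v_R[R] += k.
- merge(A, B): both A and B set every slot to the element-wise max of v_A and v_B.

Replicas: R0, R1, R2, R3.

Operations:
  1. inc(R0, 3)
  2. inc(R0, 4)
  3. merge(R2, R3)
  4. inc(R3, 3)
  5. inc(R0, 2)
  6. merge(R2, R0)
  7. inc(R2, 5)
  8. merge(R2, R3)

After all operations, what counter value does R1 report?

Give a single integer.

Op 1: inc R0 by 3 -> R0=(3,0,0,0) value=3
Op 2: inc R0 by 4 -> R0=(7,0,0,0) value=7
Op 3: merge R2<->R3 -> R2=(0,0,0,0) R3=(0,0,0,0)
Op 4: inc R3 by 3 -> R3=(0,0,0,3) value=3
Op 5: inc R0 by 2 -> R0=(9,0,0,0) value=9
Op 6: merge R2<->R0 -> R2=(9,0,0,0) R0=(9,0,0,0)
Op 7: inc R2 by 5 -> R2=(9,0,5,0) value=14
Op 8: merge R2<->R3 -> R2=(9,0,5,3) R3=(9,0,5,3)

Answer: 0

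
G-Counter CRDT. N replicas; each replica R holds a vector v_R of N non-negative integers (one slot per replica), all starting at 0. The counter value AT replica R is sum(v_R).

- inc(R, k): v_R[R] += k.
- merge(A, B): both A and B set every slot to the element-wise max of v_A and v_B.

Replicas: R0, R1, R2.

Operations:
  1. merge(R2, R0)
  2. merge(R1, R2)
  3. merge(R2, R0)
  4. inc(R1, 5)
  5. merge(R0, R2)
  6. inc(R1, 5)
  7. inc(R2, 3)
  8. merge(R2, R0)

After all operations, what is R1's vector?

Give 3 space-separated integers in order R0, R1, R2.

Op 1: merge R2<->R0 -> R2=(0,0,0) R0=(0,0,0)
Op 2: merge R1<->R2 -> R1=(0,0,0) R2=(0,0,0)
Op 3: merge R2<->R0 -> R2=(0,0,0) R0=(0,0,0)
Op 4: inc R1 by 5 -> R1=(0,5,0) value=5
Op 5: merge R0<->R2 -> R0=(0,0,0) R2=(0,0,0)
Op 6: inc R1 by 5 -> R1=(0,10,0) value=10
Op 7: inc R2 by 3 -> R2=(0,0,3) value=3
Op 8: merge R2<->R0 -> R2=(0,0,3) R0=(0,0,3)

Answer: 0 10 0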